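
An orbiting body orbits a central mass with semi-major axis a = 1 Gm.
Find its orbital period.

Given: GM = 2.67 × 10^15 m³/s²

Convert to SI: a = 1 Gm = 1e+09 m.
Kepler's third law: T = 2π √(a³ / GM).
Substituting a = 1e+09 m and GM = 2.67e+15 m³/s²:
T = 2π √((1e+09)³ / 2.67e+15) s
T ≈ 3.845e+06 s = 44.51 days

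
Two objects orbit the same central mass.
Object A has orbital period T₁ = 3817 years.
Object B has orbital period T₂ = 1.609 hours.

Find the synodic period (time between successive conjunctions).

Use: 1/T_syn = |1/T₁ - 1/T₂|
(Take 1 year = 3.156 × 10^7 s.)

Convert to SI: T₁ = 3817 years = 1.20465e+11 s; T₂ = 1.609 hours = 5792.4 s.
T_syn = |T₁ · T₂ / (T₁ − T₂)|.
T_syn = |1.20465e+11 · 5792.4 / (1.20465e+11 − 5792.4)| s ≈ 5792 s = 1.609 hours.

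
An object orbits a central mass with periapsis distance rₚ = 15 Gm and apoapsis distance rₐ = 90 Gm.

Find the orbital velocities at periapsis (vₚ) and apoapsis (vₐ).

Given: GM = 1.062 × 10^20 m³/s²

Convert to SI: rₚ = 15 Gm = 1.5e+10 m; rₐ = 90 Gm = 9e+10 m.
Use the vis-viva equation v² = GM(2/r − 1/a) with a = (rₚ + rₐ)/2 = (1.5e+10 + 9e+10)/2 = 5.25e+10 m.
vₚ = √(GM · (2/rₚ − 1/a)) = √(1.062e+20 · (2/1.5e+10 − 1/5.25e+10)) m/s ≈ 1.102e+05 m/s = 110.2 km/s.
vₐ = √(GM · (2/rₐ − 1/a)) = √(1.062e+20 · (2/9e+10 − 1/5.25e+10)) m/s ≈ 1.836e+04 m/s = 18.36 km/s.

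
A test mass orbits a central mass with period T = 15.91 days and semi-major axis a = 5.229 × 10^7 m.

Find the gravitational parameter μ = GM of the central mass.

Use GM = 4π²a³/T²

Convert to SI: T = 15.91 days = 1.37462e+06 s.
GM = 4π² · a³ / T².
GM = 4π² · (5.229e+07)³ / (1.37462e+06)² m³/s² ≈ 2.987e+12 m³/s² = 2.987 × 10^12 m³/s².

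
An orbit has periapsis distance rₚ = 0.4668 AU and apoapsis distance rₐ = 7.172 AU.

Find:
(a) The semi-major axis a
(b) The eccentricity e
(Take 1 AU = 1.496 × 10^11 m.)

Convert to SI: rₚ = 0.4668 AU = 6.98333e+10 m; rₐ = 7.172 AU = 1.07293e+12 m.
(a) a = (rₚ + rₐ) / 2 = (6.98333e+10 + 1.07293e+12) / 2 ≈ 5.714e+11 m = 3.819 AU.
(b) e = (rₐ − rₚ) / (rₐ + rₚ) = (1.07293e+12 − 6.98333e+10) / (1.07293e+12 + 6.98333e+10) ≈ 0.8778.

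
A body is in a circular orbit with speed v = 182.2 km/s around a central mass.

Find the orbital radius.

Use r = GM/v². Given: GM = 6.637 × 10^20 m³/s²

Convert to SI: v = 182.2 km/s = 182200 m/s.
For a circular orbit, v² = GM / r, so r = GM / v².
r = 6.637e+20 / (182200)² m ≈ 1.999e+10 m = 19.99 Gm.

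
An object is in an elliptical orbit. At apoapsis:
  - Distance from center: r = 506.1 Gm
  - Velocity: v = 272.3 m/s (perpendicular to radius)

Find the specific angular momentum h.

Convert to SI: r = 506.1 Gm = 5.061e+11 m.
With v perpendicular to r, h = r · v.
h = 5.061e+11 · 272.3 m²/s ≈ 1.378e+14 m²/s.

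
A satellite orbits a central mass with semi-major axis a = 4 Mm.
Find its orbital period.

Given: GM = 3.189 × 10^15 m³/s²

Convert to SI: a = 4 Mm = 4e+06 m.
Kepler's third law: T = 2π √(a³ / GM).
Substituting a = 4e+06 m and GM = 3.189e+15 m³/s²:
T = 2π √((4e+06)³ / 3.189e+15) s
T ≈ 890.1 s = 14.84 minutes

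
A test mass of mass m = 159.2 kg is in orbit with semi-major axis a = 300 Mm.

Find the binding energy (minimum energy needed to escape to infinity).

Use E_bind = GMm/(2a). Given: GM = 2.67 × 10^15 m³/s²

Convert to SI: a = 300 Mm = 3e+08 m.
Total orbital energy is E = −GMm/(2a); binding energy is E_bind = −E = GMm/(2a).
E_bind = 2.67e+15 · 159.2 / (2 · 3e+08) J ≈ 7.084e+08 J = 708.4 MJ.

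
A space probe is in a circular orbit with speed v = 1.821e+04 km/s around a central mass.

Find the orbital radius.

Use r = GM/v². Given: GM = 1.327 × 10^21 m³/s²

Convert to SI: v = 1.821e+04 km/s = 1.821e+07 m/s.
For a circular orbit, v² = GM / r, so r = GM / v².
r = 1.327e+21 / (1.821e+07)² m ≈ 4.002e+06 m = 4.002 Mm.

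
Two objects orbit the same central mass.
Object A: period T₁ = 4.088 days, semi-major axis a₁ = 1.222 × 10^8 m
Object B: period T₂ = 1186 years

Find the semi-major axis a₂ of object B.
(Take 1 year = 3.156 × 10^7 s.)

Convert to SI: T₁ = 4.088 days = 353203 s; T₂ = 1186 years = 3.74302e+10 s.
Kepler's third law: (T₁/T₂)² = (a₁/a₂)³ ⇒ a₂ = a₁ · (T₂/T₁)^(2/3).
T₂/T₁ = 3.74302e+10 / 353203 = 105973.
a₂ = 1.222e+08 · (105973)^(2/3) m ≈ 2.737e+11 m = 2.737 × 10^11 m.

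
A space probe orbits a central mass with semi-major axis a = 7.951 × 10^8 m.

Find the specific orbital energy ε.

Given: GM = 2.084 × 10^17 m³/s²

ε = −GM / (2a).
ε = −2.084e+17 / (2 · 7.951e+08) J/kg ≈ -1.311e+08 J/kg = -131.1 MJ/kg.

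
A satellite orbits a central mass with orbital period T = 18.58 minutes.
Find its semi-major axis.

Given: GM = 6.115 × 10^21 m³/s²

Convert to SI: T = 18.58 minutes = 1114.8 s.
Invert Kepler's third law: a = (GM · T² / (4π²))^(1/3).
Substituting T = 1114.8 s and GM = 6.115e+21 m³/s²:
a = (6.115e+21 · (1114.8)² / (4π²))^(1/3) m
a ≈ 5.774e+08 m = 577.4 Mm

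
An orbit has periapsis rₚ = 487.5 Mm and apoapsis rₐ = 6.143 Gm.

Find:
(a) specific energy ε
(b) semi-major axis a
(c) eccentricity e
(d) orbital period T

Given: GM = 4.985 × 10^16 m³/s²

Convert to SI: rₚ = 487.5 Mm = 4.875e+08 m; rₐ = 6.143 Gm = 6.143e+09 m.
(a) With a = (rₚ + rₐ)/2 = 3.31525e+09 m, ε = −GM/(2a) = −4.985e+16/(2 · 3.31525e+09) J/kg ≈ -7.518e+06 J/kg
(b) a = (rₚ + rₐ)/2 = (4.875e+08 + 6.143e+09)/2 ≈ 3.315e+09 m
(c) e = (rₐ − rₚ)/(rₐ + rₚ) = (6.143e+09 − 4.875e+08)/(6.143e+09 + 4.875e+08) ≈ 0.853
(d) With a = (rₚ + rₐ)/2 = 3.31525e+09 m, T = 2π √(a³/GM) = 2π √((3.31525e+09)³/4.985e+16) s ≈ 5.372e+06 s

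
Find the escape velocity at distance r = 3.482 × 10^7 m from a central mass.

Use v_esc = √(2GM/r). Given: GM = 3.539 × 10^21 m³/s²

Escape velocity comes from setting total energy to zero: ½v² − GM/r = 0 ⇒ v_esc = √(2GM / r).
v_esc = √(2 · 3.539e+21 / 3.482e+07) m/s ≈ 1.426e+07 m/s = 1.426e+04 km/s.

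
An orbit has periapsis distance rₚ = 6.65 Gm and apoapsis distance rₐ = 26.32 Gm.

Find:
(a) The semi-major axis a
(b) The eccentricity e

Convert to SI: rₚ = 6.65 Gm = 6.65e+09 m; rₐ = 26.32 Gm = 2.632e+10 m.
(a) a = (rₚ + rₐ) / 2 = (6.65e+09 + 2.632e+10) / 2 ≈ 1.648e+10 m = 16.48 Gm.
(b) e = (rₐ − rₚ) / (rₐ + rₚ) = (2.632e+10 − 6.65e+09) / (2.632e+10 + 6.65e+09) ≈ 0.5966.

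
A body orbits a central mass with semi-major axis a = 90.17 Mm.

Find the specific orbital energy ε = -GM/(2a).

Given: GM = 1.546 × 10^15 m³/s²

Convert to SI: a = 90.17 Mm = 9.017e+07 m.
ε = −GM / (2a).
ε = −1.546e+15 / (2 · 9.017e+07) J/kg ≈ -8.573e+06 J/kg = -8.573 MJ/kg.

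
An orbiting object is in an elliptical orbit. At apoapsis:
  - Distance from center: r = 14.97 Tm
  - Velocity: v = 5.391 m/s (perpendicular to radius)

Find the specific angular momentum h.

Convert to SI: r = 14.97 Tm = 1.497e+13 m.
With v perpendicular to r, h = r · v.
h = 1.497e+13 · 5.391 m²/s ≈ 8.07e+13 m²/s.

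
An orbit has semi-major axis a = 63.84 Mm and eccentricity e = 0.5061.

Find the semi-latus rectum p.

Convert to SI: a = 63.84 Mm = 6.384e+07 m.
p = a (1 − e²).
p = 6.384e+07 · (1 − (0.5061)²) = 6.384e+07 · 0.743863 ≈ 4.749e+07 m = 47.49 Mm.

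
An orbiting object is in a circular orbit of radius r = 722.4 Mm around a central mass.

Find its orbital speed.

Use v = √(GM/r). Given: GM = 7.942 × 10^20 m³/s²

Convert to SI: r = 722.4 Mm = 7.224e+08 m.
For a circular orbit, gravity supplies the centripetal force, so v = √(GM / r).
v = √(7.942e+20 / 7.224e+08) m/s ≈ 1.049e+06 m/s = 1049 km/s.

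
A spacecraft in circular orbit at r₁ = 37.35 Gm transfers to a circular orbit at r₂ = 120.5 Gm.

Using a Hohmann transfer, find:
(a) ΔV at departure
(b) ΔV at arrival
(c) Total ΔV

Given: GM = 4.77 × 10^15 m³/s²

Convert to SI: r₁ = 37.35 Gm = 3.735e+10 m; r₂ = 120.5 Gm = 1.205e+11 m.
Transfer semi-major axis: a_t = (r₁ + r₂)/2 = (3.735e+10 + 1.205e+11)/2 = 7.8925e+10 m.
Circular speeds: v₁ = √(GM/r₁) = 357.367 m/s, v₂ = √(GM/r₂) = 198.96 m/s.
Transfer speeds (vis-viva v² = GM(2/r − 1/a_t)): v₁ᵗ = 441.571 m/s, v₂ᵗ = 136.869 m/s.
(a) ΔV₁ = |v₁ᵗ − v₁| ≈ 84.2 m/s = 84.2 m/s.
(b) ΔV₂ = |v₂ − v₂ᵗ| ≈ 62.09 m/s = 62.09 m/s.
(c) ΔV_total = ΔV₁ + ΔV₂ ≈ 146.3 m/s = 146.3 m/s.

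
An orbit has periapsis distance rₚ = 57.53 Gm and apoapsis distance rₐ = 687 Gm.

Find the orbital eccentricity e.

Convert to SI: rₚ = 57.53 Gm = 5.753e+10 m; rₐ = 687 Gm = 6.87e+11 m.
e = (rₐ − rₚ) / (rₐ + rₚ).
e = (6.87e+11 − 5.753e+10) / (6.87e+11 + 5.753e+10) = 6.2947e+11 / 7.4453e+11 ≈ 0.8455.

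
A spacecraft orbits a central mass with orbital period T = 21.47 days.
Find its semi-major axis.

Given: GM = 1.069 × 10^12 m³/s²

Convert to SI: T = 21.47 days = 1.85501e+06 s.
Invert Kepler's third law: a = (GM · T² / (4π²))^(1/3).
Substituting T = 1.85501e+06 s and GM = 1.069e+12 m³/s²:
a = (1.069e+12 · (1.85501e+06)² / (4π²))^(1/3) m
a ≈ 4.534e+07 m = 45.34 Mm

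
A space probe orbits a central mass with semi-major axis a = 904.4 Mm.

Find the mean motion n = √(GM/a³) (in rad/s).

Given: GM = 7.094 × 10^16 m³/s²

Convert to SI: a = 904.4 Mm = 9.044e+08 m.
n = √(GM / a³).
n = √(7.094e+16 / (9.044e+08)³) rad/s ≈ 9.793e-06 rad/s.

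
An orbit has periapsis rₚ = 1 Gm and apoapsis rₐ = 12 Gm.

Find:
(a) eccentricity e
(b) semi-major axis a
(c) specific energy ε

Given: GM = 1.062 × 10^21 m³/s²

Convert to SI: rₚ = 1 Gm = 1e+09 m; rₐ = 12 Gm = 1.2e+10 m.
(a) e = (rₐ − rₚ)/(rₐ + rₚ) = (1.2e+10 − 1e+09)/(1.2e+10 + 1e+09) ≈ 0.8462
(b) a = (rₚ + rₐ)/2 = (1e+09 + 1.2e+10)/2 ≈ 6.5e+09 m
(c) With a = (rₚ + rₐ)/2 = 6.5e+09 m, ε = −GM/(2a) = −1.062e+21/(2 · 6.5e+09) J/kg ≈ -8.169e+10 J/kg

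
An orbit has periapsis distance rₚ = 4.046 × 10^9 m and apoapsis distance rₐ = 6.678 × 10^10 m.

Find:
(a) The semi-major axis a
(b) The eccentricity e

(a) a = (rₚ + rₐ) / 2 = (4.046e+09 + 6.678e+10) / 2 ≈ 3.541e+10 m = 3.541 × 10^10 m.
(b) e = (rₐ − rₚ) / (rₐ + rₚ) = (6.678e+10 − 4.046e+09) / (6.678e+10 + 4.046e+09) ≈ 0.8857.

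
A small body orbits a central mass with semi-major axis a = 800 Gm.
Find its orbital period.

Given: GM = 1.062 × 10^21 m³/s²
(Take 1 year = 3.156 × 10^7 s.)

Convert to SI: a = 800 Gm = 8e+11 m.
Kepler's third law: T = 2π √(a³ / GM).
Substituting a = 8e+11 m and GM = 1.062e+21 m³/s²:
T = 2π √((8e+11)³ / 1.062e+21) s
T ≈ 1.38e+08 s = 4.371 years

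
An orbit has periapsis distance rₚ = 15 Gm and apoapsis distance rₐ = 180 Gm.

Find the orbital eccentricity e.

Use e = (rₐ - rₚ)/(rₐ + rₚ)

Convert to SI: rₚ = 15 Gm = 1.5e+10 m; rₐ = 180 Gm = 1.8e+11 m.
e = (rₐ − rₚ) / (rₐ + rₚ).
e = (1.8e+11 − 1.5e+10) / (1.8e+11 + 1.5e+10) = 1.65e+11 / 1.95e+11 ≈ 0.8462.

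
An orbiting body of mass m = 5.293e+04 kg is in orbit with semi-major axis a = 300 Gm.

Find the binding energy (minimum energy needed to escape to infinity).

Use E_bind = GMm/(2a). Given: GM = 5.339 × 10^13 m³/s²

Convert to SI: a = 300 Gm = 3e+11 m.
Total orbital energy is E = −GMm/(2a); binding energy is E_bind = −E = GMm/(2a).
E_bind = 5.339e+13 · 5.293e+04 / (2 · 3e+11) J ≈ 4.71e+06 J = 4.71 MJ.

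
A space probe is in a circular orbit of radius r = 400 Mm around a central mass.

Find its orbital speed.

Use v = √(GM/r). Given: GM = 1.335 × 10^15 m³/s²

Convert to SI: r = 400 Mm = 4e+08 m.
For a circular orbit, gravity supplies the centripetal force, so v = √(GM / r).
v = √(1.335e+15 / 4e+08) m/s ≈ 1827 m/s = 1.827 km/s.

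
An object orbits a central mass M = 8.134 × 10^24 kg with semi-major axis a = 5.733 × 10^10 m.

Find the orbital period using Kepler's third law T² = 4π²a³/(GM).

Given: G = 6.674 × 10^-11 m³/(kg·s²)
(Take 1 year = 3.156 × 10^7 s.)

GM = G · M = 6.674e-11 · 8.134e+24 = 5.42863e+14 m³/s².
Kepler's third law: T = 2π √(a³ / GM).
Substituting a = 5.733e+10 m and GM = 5.42863e+14 m³/s²:
T = 2π √((5.733e+10)³ / 5.42863e+14) s
T ≈ 3.702e+09 s = 117.3 years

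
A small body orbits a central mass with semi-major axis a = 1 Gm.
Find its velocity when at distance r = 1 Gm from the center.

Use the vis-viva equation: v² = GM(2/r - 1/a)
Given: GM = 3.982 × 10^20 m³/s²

Convert to SI: a = 1 Gm = 1e+09 m; r = 1 Gm = 1e+09 m.
Vis-viva: v = √(GM · (2/r − 1/a)).
2/r − 1/a = 2/1e+09 − 1/1e+09 = 1e-09 m⁻¹.
v = √(3.982e+20 · 1e-09) m/s ≈ 6.31e+05 m/s = 631 km/s.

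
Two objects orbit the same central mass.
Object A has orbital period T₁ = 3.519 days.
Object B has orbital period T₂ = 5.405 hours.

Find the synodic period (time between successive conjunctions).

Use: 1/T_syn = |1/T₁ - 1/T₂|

Convert to SI: T₁ = 3.519 days = 304042 s; T₂ = 5.405 hours = 19458 s.
T_syn = |T₁ · T₂ / (T₁ − T₂)|.
T_syn = |304042 · 19458 / (304042 − 19458)| s ≈ 2.079e+04 s = 5.775 hours.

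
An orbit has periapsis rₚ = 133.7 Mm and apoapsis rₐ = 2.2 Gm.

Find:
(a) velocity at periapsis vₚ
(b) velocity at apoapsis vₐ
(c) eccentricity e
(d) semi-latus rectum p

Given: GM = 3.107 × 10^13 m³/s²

Convert to SI: rₚ = 133.7 Mm = 1.337e+08 m; rₐ = 2.2 Gm = 2.2e+09 m.
(a) With a = (rₚ + rₐ)/2 = 1.16685e+09 m, vₚ = √(GM (2/rₚ − 1/a)) = √(3.107e+13 · (2/1.337e+08 − 1/1.16685e+09)) m/s ≈ 661.9 m/s
(b) With a = (rₚ + rₐ)/2 = 1.16685e+09 m, vₐ = √(GM (2/rₐ − 1/a)) = √(3.107e+13 · (2/2.2e+09 − 1/1.16685e+09)) m/s ≈ 40.23 m/s
(c) e = (rₐ − rₚ)/(rₐ + rₚ) = (2.2e+09 − 1.337e+08)/(2.2e+09 + 1.337e+08) ≈ 0.8854
(d) From a = (rₚ + rₐ)/2 = 1.16685e+09 m and e = (rₐ − rₚ)/(rₐ + rₚ) = 0.885418, p = a(1 − e²) = 1.16685e+09 · (1 − (0.885418)²) ≈ 2.521e+08 m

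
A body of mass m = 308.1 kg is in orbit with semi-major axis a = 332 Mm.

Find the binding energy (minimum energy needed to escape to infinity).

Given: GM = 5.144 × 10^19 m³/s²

Convert to SI: a = 332 Mm = 3.32e+08 m.
Total orbital energy is E = −GMm/(2a); binding energy is E_bind = −E = GMm/(2a).
E_bind = 5.144e+19 · 308.1 / (2 · 3.32e+08) J ≈ 2.387e+13 J = 23.87 TJ.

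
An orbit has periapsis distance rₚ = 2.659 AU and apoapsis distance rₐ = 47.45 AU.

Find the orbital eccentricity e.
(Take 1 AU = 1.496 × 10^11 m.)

Convert to SI: rₚ = 2.659 AU = 3.97786e+11 m; rₐ = 47.45 AU = 7.09852e+12 m.
e = (rₐ − rₚ) / (rₐ + rₚ).
e = (7.09852e+12 − 3.97786e+11) / (7.09852e+12 + 3.97786e+11) = 6.70073e+12 / 7.49631e+12 ≈ 0.8939.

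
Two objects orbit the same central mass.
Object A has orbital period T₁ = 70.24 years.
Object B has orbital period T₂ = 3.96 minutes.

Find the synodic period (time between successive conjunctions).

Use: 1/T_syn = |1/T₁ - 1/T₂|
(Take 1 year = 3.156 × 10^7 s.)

Convert to SI: T₁ = 70.24 years = 2.21677e+09 s; T₂ = 3.96 minutes = 237.6 s.
T_syn = |T₁ · T₂ / (T₁ − T₂)|.
T_syn = |2.21677e+09 · 237.6 / (2.21677e+09 − 237.6)| s ≈ 237.6 s = 3.96 minutes.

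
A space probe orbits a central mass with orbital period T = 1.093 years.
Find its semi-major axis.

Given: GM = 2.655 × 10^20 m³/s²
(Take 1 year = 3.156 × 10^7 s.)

Convert to SI: T = 1.093 years = 3.44951e+07 s.
Invert Kepler's third law: a = (GM · T² / (4π²))^(1/3).
Substituting T = 3.44951e+07 s and GM = 2.655e+20 m³/s²:
a = (2.655e+20 · (3.44951e+07)² / (4π²))^(1/3) m
a ≈ 2e+11 m = 200 Gm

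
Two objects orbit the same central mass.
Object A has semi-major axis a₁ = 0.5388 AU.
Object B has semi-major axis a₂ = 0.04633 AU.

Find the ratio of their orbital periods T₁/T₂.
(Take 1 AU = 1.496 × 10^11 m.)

Convert to SI: a₁ = 0.5388 AU = 8.06045e+10 m; a₂ = 0.04633 AU = 6.93097e+09 m.
From Kepler's third law, (T₁/T₂)² = (a₁/a₂)³, so T₁/T₂ = (a₁/a₂)^(3/2).
a₁/a₂ = 8.06045e+10 / 6.93097e+09 = 11.6296.
T₁/T₂ = (11.6296)^(3/2) ≈ 39.66.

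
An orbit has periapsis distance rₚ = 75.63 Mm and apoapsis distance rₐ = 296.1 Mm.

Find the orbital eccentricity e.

Convert to SI: rₚ = 75.63 Mm = 7.563e+07 m; rₐ = 296.1 Mm = 2.961e+08 m.
e = (rₐ − rₚ) / (rₐ + rₚ).
e = (2.961e+08 − 7.563e+07) / (2.961e+08 + 7.563e+07) = 2.2047e+08 / 3.7173e+08 ≈ 0.5931.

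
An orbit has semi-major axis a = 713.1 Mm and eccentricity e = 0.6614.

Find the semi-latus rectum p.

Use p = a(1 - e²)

Convert to SI: a = 713.1 Mm = 7.131e+08 m.
p = a (1 − e²).
p = 7.131e+08 · (1 − (0.6614)²) = 7.131e+08 · 0.56255 ≈ 4.012e+08 m = 401.2 Mm.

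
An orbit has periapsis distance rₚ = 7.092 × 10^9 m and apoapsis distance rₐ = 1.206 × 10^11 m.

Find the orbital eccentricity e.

e = (rₐ − rₚ) / (rₐ + rₚ).
e = (1.206e+11 − 7.092e+09) / (1.206e+11 + 7.092e+09) = 1.13508e+11 / 1.27692e+11 ≈ 0.8889.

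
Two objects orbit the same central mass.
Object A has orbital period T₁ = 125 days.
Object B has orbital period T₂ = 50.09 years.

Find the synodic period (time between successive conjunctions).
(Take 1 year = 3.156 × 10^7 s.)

Convert to SI: T₁ = 125 days = 1.08e+07 s; T₂ = 50.09 years = 1.58084e+09 s.
T_syn = |T₁ · T₂ / (T₁ − T₂)|.
T_syn = |1.08e+07 · 1.58084e+09 / (1.08e+07 − 1.58084e+09)| s ≈ 1.087e+07 s = 125.9 days.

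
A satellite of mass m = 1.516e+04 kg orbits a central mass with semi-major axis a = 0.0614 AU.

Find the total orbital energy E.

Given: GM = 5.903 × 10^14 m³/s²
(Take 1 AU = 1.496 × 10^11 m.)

Convert to SI: a = 0.0614 AU = 9.18544e+09 m.
E = −GMm / (2a).
E = −5.903e+14 · 1.516e+04 / (2 · 9.18544e+09) J ≈ -4.871e+08 J = -487.1 MJ.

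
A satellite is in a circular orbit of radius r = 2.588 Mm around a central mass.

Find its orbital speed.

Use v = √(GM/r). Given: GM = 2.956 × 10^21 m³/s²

Convert to SI: r = 2.588 Mm = 2.588e+06 m.
For a circular orbit, gravity supplies the centripetal force, so v = √(GM / r).
v = √(2.956e+21 / 2.588e+06) m/s ≈ 3.38e+07 m/s = 3.38e+04 km/s.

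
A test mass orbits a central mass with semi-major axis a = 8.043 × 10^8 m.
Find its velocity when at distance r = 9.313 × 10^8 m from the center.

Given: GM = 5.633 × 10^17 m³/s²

Vis-viva: v = √(GM · (2/r − 1/a)).
2/r − 1/a = 2/9.313e+08 − 1/8.043e+08 = 9.04219e-10 m⁻¹.
v = √(5.633e+17 · 9.04219e-10) m/s ≈ 2.257e+04 m/s = 22.57 km/s.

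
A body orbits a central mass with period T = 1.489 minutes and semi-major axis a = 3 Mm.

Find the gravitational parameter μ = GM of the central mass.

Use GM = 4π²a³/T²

Convert to SI: T = 1.489 minutes = 89.34 s; a = 3 Mm = 3e+06 m.
GM = 4π² · a³ / T².
GM = 4π² · (3e+06)³ / (89.34)² m³/s² ≈ 1.335e+17 m³/s² = 1.335 × 10^17 m³/s².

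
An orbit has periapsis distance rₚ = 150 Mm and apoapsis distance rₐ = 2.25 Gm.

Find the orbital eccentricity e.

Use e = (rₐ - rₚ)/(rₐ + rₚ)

Convert to SI: rₚ = 150 Mm = 1.5e+08 m; rₐ = 2.25 Gm = 2.25e+09 m.
e = (rₐ − rₚ) / (rₐ + rₚ).
e = (2.25e+09 − 1.5e+08) / (2.25e+09 + 1.5e+08) = 2.1e+09 / 2.4e+09 ≈ 0.875.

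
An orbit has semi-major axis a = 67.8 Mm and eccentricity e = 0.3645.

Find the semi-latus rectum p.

Convert to SI: a = 67.8 Mm = 6.78e+07 m.
p = a (1 − e²).
p = 6.78e+07 · (1 − (0.3645)²) = 6.78e+07 · 0.86714 ≈ 5.879e+07 m = 58.79 Mm.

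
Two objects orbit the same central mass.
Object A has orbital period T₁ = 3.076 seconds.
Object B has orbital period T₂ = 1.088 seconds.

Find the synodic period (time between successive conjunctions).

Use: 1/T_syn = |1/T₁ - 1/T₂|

T_syn = |T₁ · T₂ / (T₁ − T₂)|.
T_syn = |3.076 · 1.088 / (3.076 − 1.088)| s ≈ 1.683 s = 1.683 seconds.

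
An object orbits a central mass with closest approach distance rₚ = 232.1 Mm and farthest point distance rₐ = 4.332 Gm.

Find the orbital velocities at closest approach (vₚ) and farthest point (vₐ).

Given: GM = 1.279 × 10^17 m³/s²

Convert to SI: rₚ = 232.1 Mm = 2.321e+08 m; rₐ = 4.332 Gm = 4.332e+09 m.
Use the vis-viva equation v² = GM(2/r − 1/a) with a = (rₚ + rₐ)/2 = (2.321e+08 + 4.332e+09)/2 = 2.28205e+09 m.
vₚ = √(GM · (2/rₚ − 1/a)) = √(1.279e+17 · (2/2.321e+08 − 1/2.28205e+09)) m/s ≈ 3.234e+04 m/s = 32.34 km/s.
vₐ = √(GM · (2/rₐ − 1/a)) = √(1.279e+17 · (2/4.332e+09 − 1/2.28205e+09)) m/s ≈ 1733 m/s = 1.733 km/s.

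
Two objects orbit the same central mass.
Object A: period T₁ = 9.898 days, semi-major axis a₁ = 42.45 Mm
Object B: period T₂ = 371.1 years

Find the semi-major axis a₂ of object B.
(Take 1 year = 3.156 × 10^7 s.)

Convert to SI: T₁ = 9.898 days = 855187 s; a₁ = 42.45 Mm = 4.245e+07 m; T₂ = 371.1 years = 1.17119e+10 s.
Kepler's third law: (T₁/T₂)² = (a₁/a₂)³ ⇒ a₂ = a₁ · (T₂/T₁)^(2/3).
T₂/T₁ = 1.17119e+10 / 855187 = 13695.1.
a₂ = 4.245e+07 · (13695.1)^(2/3) m ≈ 2.43e+10 m = 24.3 Gm.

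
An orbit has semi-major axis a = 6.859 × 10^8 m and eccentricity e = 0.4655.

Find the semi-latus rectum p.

p = a (1 − e²).
p = 6.859e+08 · (1 − (0.4655)²) = 6.859e+08 · 0.78331 ≈ 5.373e+08 m = 5.373 × 10^8 m.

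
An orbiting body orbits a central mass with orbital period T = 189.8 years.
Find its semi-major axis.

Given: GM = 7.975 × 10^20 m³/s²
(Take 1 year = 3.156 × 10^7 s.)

Convert to SI: T = 189.8 years = 5.99009e+09 s.
Invert Kepler's third law: a = (GM · T² / (4π²))^(1/3).
Substituting T = 5.99009e+09 s and GM = 7.975e+20 m³/s²:
a = (7.975e+20 · (5.99009e+09)² / (4π²))^(1/3) m
a ≈ 8.983e+12 m = 8.983 Tm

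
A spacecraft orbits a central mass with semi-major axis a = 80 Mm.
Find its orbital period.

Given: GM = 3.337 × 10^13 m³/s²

Convert to SI: a = 80 Mm = 8e+07 m.
Kepler's third law: T = 2π √(a³ / GM).
Substituting a = 8e+07 m and GM = 3.337e+13 m³/s²:
T = 2π √((8e+07)³ / 3.337e+13) s
T ≈ 7.783e+05 s = 9.008 days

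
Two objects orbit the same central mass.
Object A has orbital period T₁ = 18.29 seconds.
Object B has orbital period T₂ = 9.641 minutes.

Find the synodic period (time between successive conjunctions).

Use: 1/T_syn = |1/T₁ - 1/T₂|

Convert to SI: T₂ = 9.641 minutes = 578.46 s.
T_syn = |T₁ · T₂ / (T₁ − T₂)|.
T_syn = |18.29 · 578.46 / (18.29 − 578.46)| s ≈ 18.89 s = 18.89 seconds.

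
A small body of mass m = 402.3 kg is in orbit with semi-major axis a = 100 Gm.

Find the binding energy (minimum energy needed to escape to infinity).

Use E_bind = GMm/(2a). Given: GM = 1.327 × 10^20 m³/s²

Convert to SI: a = 100 Gm = 1e+11 m.
Total orbital energy is E = −GMm/(2a); binding energy is E_bind = −E = GMm/(2a).
E_bind = 1.327e+20 · 402.3 / (2 · 1e+11) J ≈ 2.669e+11 J = 266.9 GJ.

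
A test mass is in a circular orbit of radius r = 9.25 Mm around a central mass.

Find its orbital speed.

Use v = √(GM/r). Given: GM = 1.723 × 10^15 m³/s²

Convert to SI: r = 9.25 Mm = 9.25e+06 m.
For a circular orbit, gravity supplies the centripetal force, so v = √(GM / r).
v = √(1.723e+15 / 9.25e+06) m/s ≈ 1.365e+04 m/s = 13.65 km/s.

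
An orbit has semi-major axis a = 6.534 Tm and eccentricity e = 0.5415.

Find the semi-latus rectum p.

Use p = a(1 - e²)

Convert to SI: a = 6.534 Tm = 6.534e+12 m.
p = a (1 − e²).
p = 6.534e+12 · (1 − (0.5415)²) = 6.534e+12 · 0.706778 ≈ 4.618e+12 m = 4.618 Tm.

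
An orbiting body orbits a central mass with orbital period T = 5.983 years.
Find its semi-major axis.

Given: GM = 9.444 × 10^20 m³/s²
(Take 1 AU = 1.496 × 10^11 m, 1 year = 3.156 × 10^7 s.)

Convert to SI: T = 5.983 years = 1.88823e+08 s.
Invert Kepler's third law: a = (GM · T² / (4π²))^(1/3).
Substituting T = 1.88823e+08 s and GM = 9.444e+20 m³/s²:
a = (9.444e+20 · (1.88823e+08)² / (4π²))^(1/3) m
a ≈ 9.484e+11 m = 6.339 AU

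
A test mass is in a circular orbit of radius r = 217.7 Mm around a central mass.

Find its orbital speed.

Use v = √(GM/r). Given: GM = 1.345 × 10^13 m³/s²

Convert to SI: r = 217.7 Mm = 2.177e+08 m.
For a circular orbit, gravity supplies the centripetal force, so v = √(GM / r).
v = √(1.345e+13 / 2.177e+08) m/s ≈ 248.6 m/s = 248.6 m/s.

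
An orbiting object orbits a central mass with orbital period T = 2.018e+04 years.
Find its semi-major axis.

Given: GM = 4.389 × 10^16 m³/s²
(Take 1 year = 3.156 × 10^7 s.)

Convert to SI: T = 2.018e+04 years = 6.36881e+11 s.
Invert Kepler's third law: a = (GM · T² / (4π²))^(1/3).
Substituting T = 6.36881e+11 s and GM = 4.389e+16 m³/s²:
a = (4.389e+16 · (6.36881e+11)² / (4π²))^(1/3) m
a ≈ 7.668e+12 m = 7.668 Tm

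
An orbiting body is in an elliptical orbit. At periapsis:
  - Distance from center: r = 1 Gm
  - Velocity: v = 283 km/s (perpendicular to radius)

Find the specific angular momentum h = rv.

Convert to SI: r = 1 Gm = 1e+09 m; v = 283 km/s = 283000 m/s.
With v perpendicular to r, h = r · v.
h = 1e+09 · 283000 m²/s ≈ 2.83e+14 m²/s.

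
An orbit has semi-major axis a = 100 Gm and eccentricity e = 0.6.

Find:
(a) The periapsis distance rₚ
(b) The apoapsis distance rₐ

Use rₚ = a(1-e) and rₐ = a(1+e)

Convert to SI: a = 100 Gm = 1e+11 m.
(a) rₚ = a(1 − e) = 1e+11 · (1 − 0.6) = 1e+11 · 0.4 ≈ 4e+10 m = 40 Gm.
(b) rₐ = a(1 + e) = 1e+11 · (1 + 0.6) = 1e+11 · 1.6 ≈ 1.6e+11 m = 160 Gm.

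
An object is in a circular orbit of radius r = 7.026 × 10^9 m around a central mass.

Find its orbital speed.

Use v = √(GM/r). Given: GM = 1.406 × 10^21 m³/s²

For a circular orbit, gravity supplies the centripetal force, so v = √(GM / r).
v = √(1.406e+21 / 7.026e+09) m/s ≈ 4.473e+05 m/s = 447.3 km/s.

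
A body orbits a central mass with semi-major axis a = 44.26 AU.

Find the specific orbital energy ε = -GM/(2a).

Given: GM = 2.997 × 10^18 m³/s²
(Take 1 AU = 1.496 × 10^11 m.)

Convert to SI: a = 44.26 AU = 6.6213e+12 m.
ε = −GM / (2a).
ε = −2.997e+18 / (2 · 6.6213e+12) J/kg ≈ -2.263e+05 J/kg = -226.3 kJ/kg.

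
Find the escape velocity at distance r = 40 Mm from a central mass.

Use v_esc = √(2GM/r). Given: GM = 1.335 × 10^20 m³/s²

Convert to SI: r = 40 Mm = 4e+07 m.
Escape velocity comes from setting total energy to zero: ½v² − GM/r = 0 ⇒ v_esc = √(2GM / r).
v_esc = √(2 · 1.335e+20 / 4e+07) m/s ≈ 2.584e+06 m/s = 2584 km/s.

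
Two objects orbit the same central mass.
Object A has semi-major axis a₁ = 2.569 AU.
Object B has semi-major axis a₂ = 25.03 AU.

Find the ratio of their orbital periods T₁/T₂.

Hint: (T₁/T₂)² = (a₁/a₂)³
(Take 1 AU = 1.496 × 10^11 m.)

Convert to SI: a₁ = 2.569 AU = 3.84322e+11 m; a₂ = 25.03 AU = 3.74449e+12 m.
From Kepler's third law, (T₁/T₂)² = (a₁/a₂)³, so T₁/T₂ = (a₁/a₂)^(3/2).
a₁/a₂ = 3.84322e+11 / 3.74449e+12 = 0.102637.
T₁/T₂ = (0.102637)^(3/2) ≈ 0.03288.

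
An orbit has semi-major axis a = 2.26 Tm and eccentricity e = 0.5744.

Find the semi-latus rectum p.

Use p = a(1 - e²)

Convert to SI: a = 2.26 Tm = 2.26e+12 m.
p = a (1 − e²).
p = 2.26e+12 · (1 − (0.5744)²) = 2.26e+12 · 0.670065 ≈ 1.514e+12 m = 1.514 Tm.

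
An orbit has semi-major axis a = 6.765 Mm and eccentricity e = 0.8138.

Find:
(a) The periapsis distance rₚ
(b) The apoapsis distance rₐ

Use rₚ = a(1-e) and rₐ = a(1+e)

Convert to SI: a = 6.765 Mm = 6.765e+06 m.
(a) rₚ = a(1 − e) = 6.765e+06 · (1 − 0.8138) = 6.765e+06 · 0.1862 ≈ 1.26e+06 m = 1.26 Mm.
(b) rₐ = a(1 + e) = 6.765e+06 · (1 + 0.8138) = 6.765e+06 · 1.8138 ≈ 1.227e+07 m = 12.27 Mm.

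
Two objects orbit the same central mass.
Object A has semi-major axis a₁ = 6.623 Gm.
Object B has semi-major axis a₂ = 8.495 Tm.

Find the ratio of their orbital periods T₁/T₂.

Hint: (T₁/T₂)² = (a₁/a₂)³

Convert to SI: a₁ = 6.623 Gm = 6.623e+09 m; a₂ = 8.495 Tm = 8.495e+12 m.
From Kepler's third law, (T₁/T₂)² = (a₁/a₂)³, so T₁/T₂ = (a₁/a₂)^(3/2).
a₁/a₂ = 6.623e+09 / 8.495e+12 = 0.000779635.
T₁/T₂ = (0.000779635)^(3/2) ≈ 2.177e-05.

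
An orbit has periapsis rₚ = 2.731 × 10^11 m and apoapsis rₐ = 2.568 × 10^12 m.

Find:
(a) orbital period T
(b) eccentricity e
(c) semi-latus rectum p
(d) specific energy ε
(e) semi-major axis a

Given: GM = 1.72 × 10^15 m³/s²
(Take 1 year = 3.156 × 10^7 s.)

(a) With a = (rₚ + rₐ)/2 = 1.42055e+12 m, T = 2π √(a³/GM) = 2π √((1.42055e+12)³/1.72e+15) s ≈ 2.565e+11 s
(b) e = (rₐ − rₚ)/(rₐ + rₚ) = (2.568e+12 − 2.731e+11)/(2.568e+12 + 2.731e+11) ≈ 0.8078
(c) From a = (rₚ + rₐ)/2 = 1.42055e+12 m and e = (rₐ − rₚ)/(rₐ + rₚ) = 0.807751, p = a(1 − e²) = 1.42055e+12 · (1 − (0.807751)²) ≈ 4.937e+11 m
(d) With a = (rₚ + rₐ)/2 = 1.42055e+12 m, ε = −GM/(2a) = −1.72e+15/(2 · 1.42055e+12) J/kg ≈ -605.4 J/kg
(e) a = (rₚ + rₐ)/2 = (2.731e+11 + 2.568e+12)/2 ≈ 1.421e+12 m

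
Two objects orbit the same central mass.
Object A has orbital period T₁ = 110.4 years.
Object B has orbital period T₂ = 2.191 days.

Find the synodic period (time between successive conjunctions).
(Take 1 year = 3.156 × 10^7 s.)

Convert to SI: T₁ = 110.4 years = 3.48422e+09 s; T₂ = 2.191 days = 189302 s.
T_syn = |T₁ · T₂ / (T₁ − T₂)|.
T_syn = |3.48422e+09 · 189302 / (3.48422e+09 − 189302)| s ≈ 1.893e+05 s = 2.191 days.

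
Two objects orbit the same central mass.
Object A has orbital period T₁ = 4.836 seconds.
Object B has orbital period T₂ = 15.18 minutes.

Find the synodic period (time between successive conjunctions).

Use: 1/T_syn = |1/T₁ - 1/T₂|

Convert to SI: T₂ = 15.18 minutes = 910.8 s.
T_syn = |T₁ · T₂ / (T₁ − T₂)|.
T_syn = |4.836 · 910.8 / (4.836 − 910.8)| s ≈ 4.862 s = 4.862 seconds.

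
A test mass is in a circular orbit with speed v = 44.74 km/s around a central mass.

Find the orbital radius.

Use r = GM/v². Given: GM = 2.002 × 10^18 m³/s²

Convert to SI: v = 44.74 km/s = 44740 m/s.
For a circular orbit, v² = GM / r, so r = GM / v².
r = 2.002e+18 / (44740)² m ≈ 1e+09 m = 1 Gm.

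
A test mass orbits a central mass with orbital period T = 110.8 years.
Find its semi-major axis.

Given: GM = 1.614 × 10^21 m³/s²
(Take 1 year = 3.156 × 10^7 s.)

Convert to SI: T = 110.8 years = 3.49685e+09 s.
Invert Kepler's third law: a = (GM · T² / (4π²))^(1/3).
Substituting T = 3.49685e+09 s and GM = 1.614e+21 m³/s²:
a = (1.614e+21 · (3.49685e+09)² / (4π²))^(1/3) m
a ≈ 7.937e+12 m = 7.937 Tm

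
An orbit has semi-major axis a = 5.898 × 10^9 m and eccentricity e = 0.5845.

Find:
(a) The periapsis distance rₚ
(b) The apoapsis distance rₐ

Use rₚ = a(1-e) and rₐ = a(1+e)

(a) rₚ = a(1 − e) = 5.898e+09 · (1 − 0.5845) = 5.898e+09 · 0.4155 ≈ 2.451e+09 m = 2.451 × 10^9 m.
(b) rₐ = a(1 + e) = 5.898e+09 · (1 + 0.5845) = 5.898e+09 · 1.5845 ≈ 9.345e+09 m = 9.345 × 10^9 m.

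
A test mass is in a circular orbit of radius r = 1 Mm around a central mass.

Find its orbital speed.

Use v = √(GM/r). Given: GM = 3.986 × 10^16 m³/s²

Convert to SI: r = 1 Mm = 1e+06 m.
For a circular orbit, gravity supplies the centripetal force, so v = √(GM / r).
v = √(3.986e+16 / 1e+06) m/s ≈ 1.996e+05 m/s = 199.6 km/s.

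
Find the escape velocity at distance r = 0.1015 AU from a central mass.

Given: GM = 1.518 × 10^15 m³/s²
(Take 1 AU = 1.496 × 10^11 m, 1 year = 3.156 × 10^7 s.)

Convert to SI: r = 0.1015 AU = 1.51844e+10 m.
Escape velocity comes from setting total energy to zero: ½v² − GM/r = 0 ⇒ v_esc = √(2GM / r).
v_esc = √(2 · 1.518e+15 / 1.51844e+10) m/s ≈ 447.1 m/s = 0.09433 AU/year.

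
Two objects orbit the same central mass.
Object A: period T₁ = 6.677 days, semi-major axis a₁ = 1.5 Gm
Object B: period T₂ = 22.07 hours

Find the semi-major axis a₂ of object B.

Convert to SI: T₁ = 6.677 days = 576893 s; a₁ = 1.5 Gm = 1.5e+09 m; T₂ = 22.07 hours = 79452 s.
Kepler's third law: (T₁/T₂)² = (a₁/a₂)³ ⇒ a₂ = a₁ · (T₂/T₁)^(2/3).
T₂/T₁ = 79452 / 576893 = 0.137724.
a₂ = 1.5e+09 · (0.137724)^(2/3) m ≈ 4e+08 m = 400 Mm.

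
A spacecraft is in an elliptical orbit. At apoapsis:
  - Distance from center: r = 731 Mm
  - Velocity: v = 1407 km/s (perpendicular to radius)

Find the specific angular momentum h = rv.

Convert to SI: r = 731 Mm = 7.31e+08 m; v = 1407 km/s = 1.407e+06 m/s.
With v perpendicular to r, h = r · v.
h = 7.31e+08 · 1.407e+06 m²/s ≈ 1.029e+15 m²/s.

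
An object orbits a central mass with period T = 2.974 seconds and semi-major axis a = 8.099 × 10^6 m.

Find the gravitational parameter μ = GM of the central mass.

GM = 4π² · a³ / T².
GM = 4π² · (8.099e+06)³ / (2.974)² m³/s² ≈ 2.371e+21 m³/s² = 2.371 × 10^21 m³/s².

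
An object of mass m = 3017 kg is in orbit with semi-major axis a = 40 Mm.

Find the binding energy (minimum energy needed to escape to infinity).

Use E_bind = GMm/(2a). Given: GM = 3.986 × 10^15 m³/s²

Convert to SI: a = 40 Mm = 4e+07 m.
Total orbital energy is E = −GMm/(2a); binding energy is E_bind = −E = GMm/(2a).
E_bind = 3.986e+15 · 3017 / (2 · 4e+07) J ≈ 1.503e+11 J = 150.3 GJ.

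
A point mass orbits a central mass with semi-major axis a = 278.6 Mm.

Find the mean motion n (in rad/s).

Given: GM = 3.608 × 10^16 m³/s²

Convert to SI: a = 278.6 Mm = 2.786e+08 m.
n = √(GM / a³).
n = √(3.608e+16 / (2.786e+08)³) rad/s ≈ 4.085e-05 rad/s.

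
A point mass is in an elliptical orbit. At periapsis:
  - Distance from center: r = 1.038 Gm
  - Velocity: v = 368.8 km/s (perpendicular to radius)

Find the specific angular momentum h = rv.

Convert to SI: r = 1.038 Gm = 1.038e+09 m; v = 368.8 km/s = 368800 m/s.
With v perpendicular to r, h = r · v.
h = 1.038e+09 · 368800 m²/s ≈ 3.828e+14 m²/s.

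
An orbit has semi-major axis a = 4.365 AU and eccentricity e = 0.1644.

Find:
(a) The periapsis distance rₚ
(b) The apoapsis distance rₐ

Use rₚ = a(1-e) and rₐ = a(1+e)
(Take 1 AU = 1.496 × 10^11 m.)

Convert to SI: a = 4.365 AU = 6.53004e+11 m.
(a) rₚ = a(1 − e) = 6.53004e+11 · (1 − 0.1644) = 6.53004e+11 · 0.8356 ≈ 5.457e+11 m = 3.647 AU.
(b) rₐ = a(1 + e) = 6.53004e+11 · (1 + 0.1644) = 6.53004e+11 · 1.1644 ≈ 7.604e+11 m = 5.083 AU.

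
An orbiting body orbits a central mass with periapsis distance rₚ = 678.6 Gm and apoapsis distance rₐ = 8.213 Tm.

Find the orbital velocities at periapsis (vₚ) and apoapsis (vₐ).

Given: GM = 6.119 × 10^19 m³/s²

Convert to SI: rₚ = 678.6 Gm = 6.786e+11 m; rₐ = 8.213 Tm = 8.213e+12 m.
Use the vis-viva equation v² = GM(2/r − 1/a) with a = (rₚ + rₐ)/2 = (6.786e+11 + 8.213e+12)/2 = 4.4458e+12 m.
vₚ = √(GM · (2/rₚ − 1/a)) = √(6.119e+19 · (2/6.786e+11 − 1/4.4458e+12)) m/s ≈ 1.291e+04 m/s = 12.91 km/s.
vₐ = √(GM · (2/rₐ − 1/a)) = √(6.119e+19 · (2/8.213e+12 − 1/4.4458e+12)) m/s ≈ 1066 m/s = 1.066 km/s.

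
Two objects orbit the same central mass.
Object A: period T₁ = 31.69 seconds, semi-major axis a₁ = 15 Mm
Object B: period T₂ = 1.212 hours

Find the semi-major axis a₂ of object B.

Convert to SI: a₁ = 15 Mm = 1.5e+07 m; T₂ = 1.212 hours = 4363.2 s.
Kepler's third law: (T₁/T₂)² = (a₁/a₂)³ ⇒ a₂ = a₁ · (T₂/T₁)^(2/3).
T₂/T₁ = 4363.2 / 31.69 = 137.684.
a₂ = 1.5e+07 · (137.684)^(2/3) m ≈ 4e+08 m = 400 Mm.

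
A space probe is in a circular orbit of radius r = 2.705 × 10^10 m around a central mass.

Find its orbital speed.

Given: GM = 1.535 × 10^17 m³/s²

For a circular orbit, gravity supplies the centripetal force, so v = √(GM / r).
v = √(1.535e+17 / 2.705e+10) m/s ≈ 2382 m/s = 2.382 km/s.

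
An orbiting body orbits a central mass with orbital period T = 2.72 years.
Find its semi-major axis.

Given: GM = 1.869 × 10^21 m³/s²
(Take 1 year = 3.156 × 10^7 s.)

Convert to SI: T = 2.72 years = 8.58432e+07 s.
Invert Kepler's third law: a = (GM · T² / (4π²))^(1/3).
Substituting T = 8.58432e+07 s and GM = 1.869e+21 m³/s²:
a = (1.869e+21 · (8.58432e+07)² / (4π²))^(1/3) m
a ≈ 7.04e+11 m = 704 Gm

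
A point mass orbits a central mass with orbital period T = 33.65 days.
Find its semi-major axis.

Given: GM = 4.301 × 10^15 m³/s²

Convert to SI: T = 33.65 days = 2.90736e+06 s.
Invert Kepler's third law: a = (GM · T² / (4π²))^(1/3).
Substituting T = 2.90736e+06 s and GM = 4.301e+15 m³/s²:
a = (4.301e+15 · (2.90736e+06)² / (4π²))^(1/3) m
a ≈ 9.729e+08 m = 9.729 × 10^8 m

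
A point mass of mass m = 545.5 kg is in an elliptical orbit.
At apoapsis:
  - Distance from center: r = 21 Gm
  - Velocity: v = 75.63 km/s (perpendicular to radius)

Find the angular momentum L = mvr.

Convert to SI: r = 21 Gm = 2.1e+10 m; v = 75.63 km/s = 75630 m/s.
Since v is perpendicular to r, L = m · v · r.
L = 545.5 · 75630 · 2.1e+10 kg·m²/s ≈ 8.664e+17 kg·m²/s.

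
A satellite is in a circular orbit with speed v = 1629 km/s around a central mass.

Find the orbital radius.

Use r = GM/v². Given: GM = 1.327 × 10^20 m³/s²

Convert to SI: v = 1629 km/s = 1.629e+06 m/s.
For a circular orbit, v² = GM / r, so r = GM / v².
r = 1.327e+20 / (1.629e+06)² m ≈ 5.001e+07 m = 50.01 Mm.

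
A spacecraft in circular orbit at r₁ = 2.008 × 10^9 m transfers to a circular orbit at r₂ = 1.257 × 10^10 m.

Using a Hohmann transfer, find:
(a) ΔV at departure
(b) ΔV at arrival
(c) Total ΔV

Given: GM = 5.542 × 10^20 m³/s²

Transfer semi-major axis: a_t = (r₁ + r₂)/2 = (2.008e+09 + 1.257e+10)/2 = 7.289e+09 m.
Circular speeds: v₁ = √(GM/r₁) = 525353 m/s, v₂ = √(GM/r₂) = 209974 m/s.
Transfer speeds (vis-viva v² = GM(2/r − 1/a_t)): v₁ᵗ = 689898 m/s, v₂ᵗ = 110208 m/s.
(a) ΔV₁ = |v₁ᵗ − v₁| ≈ 1.645e+05 m/s = 164.5 km/s.
(b) ΔV₂ = |v₂ − v₂ᵗ| ≈ 9.977e+04 m/s = 99.77 km/s.
(c) ΔV_total = ΔV₁ + ΔV₂ ≈ 2.643e+05 m/s = 264.3 km/s.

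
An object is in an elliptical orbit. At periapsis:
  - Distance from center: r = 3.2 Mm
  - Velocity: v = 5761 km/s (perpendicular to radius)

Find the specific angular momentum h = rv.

Convert to SI: r = 3.2 Mm = 3.2e+06 m; v = 5761 km/s = 5.761e+06 m/s.
With v perpendicular to r, h = r · v.
h = 3.2e+06 · 5.761e+06 m²/s ≈ 1.844e+13 m²/s.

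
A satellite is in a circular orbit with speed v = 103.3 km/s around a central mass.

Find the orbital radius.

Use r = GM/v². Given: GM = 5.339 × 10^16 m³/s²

Convert to SI: v = 103.3 km/s = 103300 m/s.
For a circular orbit, v² = GM / r, so r = GM / v².
r = 5.339e+16 / (103300)² m ≈ 5.003e+06 m = 5.003 Mm.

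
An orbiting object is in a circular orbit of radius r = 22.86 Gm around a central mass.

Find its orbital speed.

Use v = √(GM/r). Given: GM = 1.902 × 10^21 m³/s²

Convert to SI: r = 22.86 Gm = 2.286e+10 m.
For a circular orbit, gravity supplies the centripetal force, so v = √(GM / r).
v = √(1.902e+21 / 2.286e+10) m/s ≈ 2.884e+05 m/s = 288.4 km/s.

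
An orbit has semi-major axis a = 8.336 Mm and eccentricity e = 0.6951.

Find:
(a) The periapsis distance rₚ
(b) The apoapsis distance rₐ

Convert to SI: a = 8.336 Mm = 8.336e+06 m.
(a) rₚ = a(1 − e) = 8.336e+06 · (1 − 0.6951) = 8.336e+06 · 0.3049 ≈ 2.542e+06 m = 2.542 Mm.
(b) rₐ = a(1 + e) = 8.336e+06 · (1 + 0.6951) = 8.336e+06 · 1.6951 ≈ 1.413e+07 m = 14.13 Mm.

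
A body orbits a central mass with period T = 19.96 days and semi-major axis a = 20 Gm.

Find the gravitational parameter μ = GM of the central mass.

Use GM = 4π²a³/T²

Convert to SI: T = 19.96 days = 1.72454e+06 s; a = 20 Gm = 2e+10 m.
GM = 4π² · a³ / T².
GM = 4π² · (2e+10)³ / (1.72454e+06)² m³/s² ≈ 1.062e+20 m³/s² = 1.062 × 10^20 m³/s².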